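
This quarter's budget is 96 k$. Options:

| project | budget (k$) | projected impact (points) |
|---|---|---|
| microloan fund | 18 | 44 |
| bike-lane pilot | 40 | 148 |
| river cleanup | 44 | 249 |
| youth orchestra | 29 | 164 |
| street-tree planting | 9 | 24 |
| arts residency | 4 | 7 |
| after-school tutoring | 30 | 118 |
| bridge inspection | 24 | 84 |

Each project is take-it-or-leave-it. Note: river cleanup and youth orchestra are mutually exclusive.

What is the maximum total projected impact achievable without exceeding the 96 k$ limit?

421

Bike-lane pilot + river cleanup + street-tree planting uses 93 of the 96 k$ and totals 421.
Runner-up microloan fund + river cleanup + arts residency + after-school tutoring tops out at 418.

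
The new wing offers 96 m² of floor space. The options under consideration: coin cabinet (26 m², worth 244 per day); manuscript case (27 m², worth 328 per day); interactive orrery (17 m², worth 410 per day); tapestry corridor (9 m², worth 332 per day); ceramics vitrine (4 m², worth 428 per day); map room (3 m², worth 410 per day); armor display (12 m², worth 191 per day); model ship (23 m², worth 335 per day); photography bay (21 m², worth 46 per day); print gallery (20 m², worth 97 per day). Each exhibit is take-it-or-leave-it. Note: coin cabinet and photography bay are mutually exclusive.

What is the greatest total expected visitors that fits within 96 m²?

Density check — map room 136.67, ceramics vitrine 107.00, tapestry corridor 36.89, interactive orrery 24.12 are the best per m².
Best packing: manuscript case + interactive orrery + tapestry corridor + ceramics vitrine + map room + armor display + model ship — 95 m², 2434 total.

2434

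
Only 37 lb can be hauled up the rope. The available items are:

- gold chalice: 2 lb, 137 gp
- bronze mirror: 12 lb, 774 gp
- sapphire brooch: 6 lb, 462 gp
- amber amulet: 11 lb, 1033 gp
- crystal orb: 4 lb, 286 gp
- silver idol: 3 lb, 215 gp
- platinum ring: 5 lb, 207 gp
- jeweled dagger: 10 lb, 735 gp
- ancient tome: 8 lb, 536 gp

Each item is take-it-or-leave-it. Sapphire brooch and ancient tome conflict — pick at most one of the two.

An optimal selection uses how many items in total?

The maximum value within 37 lb is 2868.
For example gold chalice + sapphire brooch + amber amulet + crystal orb + silver idol + jeweled dagger achieves it, using 36 lb.
Any selection reaching 2868 contains exactly 6 items.

6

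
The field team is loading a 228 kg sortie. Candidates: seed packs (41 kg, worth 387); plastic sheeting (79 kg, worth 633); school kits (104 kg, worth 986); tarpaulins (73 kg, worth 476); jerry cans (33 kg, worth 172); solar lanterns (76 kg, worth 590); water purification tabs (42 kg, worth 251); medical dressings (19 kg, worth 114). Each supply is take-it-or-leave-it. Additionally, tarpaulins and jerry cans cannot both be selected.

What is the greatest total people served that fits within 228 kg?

2006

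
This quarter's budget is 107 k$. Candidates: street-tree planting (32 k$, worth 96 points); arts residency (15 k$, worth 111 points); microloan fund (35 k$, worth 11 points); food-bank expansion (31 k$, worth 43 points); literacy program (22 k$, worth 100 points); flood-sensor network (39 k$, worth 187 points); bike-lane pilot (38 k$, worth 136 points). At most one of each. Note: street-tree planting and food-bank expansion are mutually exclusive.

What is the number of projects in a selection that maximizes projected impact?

4

The maximum projected impact within 107 k$ is 443.
For example street-tree planting + arts residency + literacy program + bike-lane pilot achieves it, using 107 k$.
Every optimal selection uses 4 projects.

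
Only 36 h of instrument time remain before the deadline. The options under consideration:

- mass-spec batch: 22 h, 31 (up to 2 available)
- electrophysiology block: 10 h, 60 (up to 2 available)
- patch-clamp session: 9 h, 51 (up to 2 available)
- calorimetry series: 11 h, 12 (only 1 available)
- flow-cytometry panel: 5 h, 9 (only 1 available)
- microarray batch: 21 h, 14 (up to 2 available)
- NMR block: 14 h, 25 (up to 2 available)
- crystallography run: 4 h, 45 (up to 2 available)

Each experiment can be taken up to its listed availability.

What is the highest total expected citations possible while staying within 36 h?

252

Ranking by ratio (expected citations/h): crystallography run 11.25, electrophysiology block 6.00, patch-clamp session 5.67.
The ratio heuristic lands on 2×electrophysiology block + flow-cytometry panel + 2×crystallography run (219) but leaves 3 h idle.
The 15 h tied up in electrophysiology block and flow-cytometry panel is better spent on 2×patch-clamp session — total rises to 252 (36 h).
That's the maximum — no swap from here does better than 252.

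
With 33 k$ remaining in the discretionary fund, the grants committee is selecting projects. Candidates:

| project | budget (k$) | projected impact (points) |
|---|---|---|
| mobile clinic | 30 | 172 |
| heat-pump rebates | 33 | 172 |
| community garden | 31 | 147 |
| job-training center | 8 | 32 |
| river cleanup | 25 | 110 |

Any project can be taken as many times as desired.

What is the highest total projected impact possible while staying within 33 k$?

172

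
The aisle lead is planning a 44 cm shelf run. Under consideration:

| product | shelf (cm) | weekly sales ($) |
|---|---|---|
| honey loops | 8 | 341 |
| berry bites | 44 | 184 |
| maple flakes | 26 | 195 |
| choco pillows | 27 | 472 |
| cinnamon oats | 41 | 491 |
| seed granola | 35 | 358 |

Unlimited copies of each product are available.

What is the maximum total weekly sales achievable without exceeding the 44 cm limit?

5×honey loops uses 40 of the 44 cm and totals 1705.
The spare 4 cm is too small for any remaining product, and no exchange beats 1705.

1705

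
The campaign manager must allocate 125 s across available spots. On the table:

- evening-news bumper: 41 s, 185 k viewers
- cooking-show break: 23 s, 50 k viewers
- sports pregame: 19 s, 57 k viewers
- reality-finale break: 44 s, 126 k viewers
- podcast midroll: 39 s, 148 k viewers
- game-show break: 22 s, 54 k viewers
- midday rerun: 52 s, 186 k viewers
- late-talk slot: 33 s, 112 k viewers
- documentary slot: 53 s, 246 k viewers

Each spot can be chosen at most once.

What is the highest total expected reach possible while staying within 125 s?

Ranking by ratio (expected reach/s): documentary slot 4.64, evening-news bumper 4.51, podcast midroll 3.79.
Filling by ratio: evening-news bumper + sports pregame + documentary slot for 488, with 12 s left unused.
Replace evening-news bumper and sports pregame with podcast midroll + late-talk slot: the trade gains 18 net, giving 506 at 125 s.
Runner-up sports pregame + midday rerun + documentary slot tops out at 489.

506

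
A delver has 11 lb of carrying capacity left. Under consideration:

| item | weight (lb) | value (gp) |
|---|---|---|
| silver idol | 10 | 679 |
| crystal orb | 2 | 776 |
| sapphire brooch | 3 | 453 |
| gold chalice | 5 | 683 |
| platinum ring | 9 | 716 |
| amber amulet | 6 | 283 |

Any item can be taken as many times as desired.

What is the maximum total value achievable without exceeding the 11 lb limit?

3880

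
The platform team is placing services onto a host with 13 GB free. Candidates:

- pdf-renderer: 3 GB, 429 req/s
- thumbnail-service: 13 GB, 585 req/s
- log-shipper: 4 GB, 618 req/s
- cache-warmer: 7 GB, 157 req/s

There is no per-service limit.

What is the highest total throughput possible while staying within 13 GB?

1905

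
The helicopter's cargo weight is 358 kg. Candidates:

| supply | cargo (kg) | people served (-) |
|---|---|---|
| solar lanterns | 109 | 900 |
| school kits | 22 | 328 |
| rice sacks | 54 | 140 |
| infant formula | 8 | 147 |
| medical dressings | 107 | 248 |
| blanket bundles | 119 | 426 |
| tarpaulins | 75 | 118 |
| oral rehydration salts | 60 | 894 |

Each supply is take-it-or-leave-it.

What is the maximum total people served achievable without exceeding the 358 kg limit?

2695

Solar lanterns + school kits + infant formula + blanket bundles + oral rehydration salts uses 318 of the 358 kg and totals 2695.
Next best is solar lanterns + school kits + blanket bundles + oral rehydration salts at 2548 (310 kg) — short by 147.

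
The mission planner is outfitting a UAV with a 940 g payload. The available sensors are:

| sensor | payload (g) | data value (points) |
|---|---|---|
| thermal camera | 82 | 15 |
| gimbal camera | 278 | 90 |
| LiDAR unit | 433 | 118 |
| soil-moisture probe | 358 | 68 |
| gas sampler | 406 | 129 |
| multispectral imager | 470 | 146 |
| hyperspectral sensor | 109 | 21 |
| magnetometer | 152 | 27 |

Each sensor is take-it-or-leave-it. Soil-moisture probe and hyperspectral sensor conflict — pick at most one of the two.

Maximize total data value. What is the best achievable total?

A density-first pass picks thermal camera + gimbal camera + gas sampler + hyperspectral sensor — 255 at 875 g.
Replace thermal camera and gimbal camera and hyperspectral sensor with multispectral imager: the trade gains 20 net, giving 275 at 876 g.
Next best is thermal camera + gimbal camera + multispectral imager + hyperspectral sensor at 272 (939 g) — short by 3.

275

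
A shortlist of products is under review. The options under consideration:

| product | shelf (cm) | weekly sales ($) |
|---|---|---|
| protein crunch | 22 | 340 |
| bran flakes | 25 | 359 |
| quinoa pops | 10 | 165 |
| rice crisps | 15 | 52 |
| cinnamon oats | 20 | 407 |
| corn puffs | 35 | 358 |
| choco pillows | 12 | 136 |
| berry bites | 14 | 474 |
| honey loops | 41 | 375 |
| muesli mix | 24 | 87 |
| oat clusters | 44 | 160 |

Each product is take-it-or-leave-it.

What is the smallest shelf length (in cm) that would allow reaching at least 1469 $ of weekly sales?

78

Need the lightest bundle worth ≥ 1469.
protein crunch + quinoa pops + cinnamon oats + choco pillows + berry bites: 1522 weekly sales at 78 cm.
Below 78 cm the best achievable stays under 1469.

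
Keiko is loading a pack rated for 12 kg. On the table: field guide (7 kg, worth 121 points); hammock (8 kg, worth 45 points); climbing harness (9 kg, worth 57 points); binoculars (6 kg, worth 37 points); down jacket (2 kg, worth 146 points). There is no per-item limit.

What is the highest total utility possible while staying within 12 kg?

6×down jacket uses 12 of the 12 kg and totals 876.
Nothing else within 12 kg beats 876.

876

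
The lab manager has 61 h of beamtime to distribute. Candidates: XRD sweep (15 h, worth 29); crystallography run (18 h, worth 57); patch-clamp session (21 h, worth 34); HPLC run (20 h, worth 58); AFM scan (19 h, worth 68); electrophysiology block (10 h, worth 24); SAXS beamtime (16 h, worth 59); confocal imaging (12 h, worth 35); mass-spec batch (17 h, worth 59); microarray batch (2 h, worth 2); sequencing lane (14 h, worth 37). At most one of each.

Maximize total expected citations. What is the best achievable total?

199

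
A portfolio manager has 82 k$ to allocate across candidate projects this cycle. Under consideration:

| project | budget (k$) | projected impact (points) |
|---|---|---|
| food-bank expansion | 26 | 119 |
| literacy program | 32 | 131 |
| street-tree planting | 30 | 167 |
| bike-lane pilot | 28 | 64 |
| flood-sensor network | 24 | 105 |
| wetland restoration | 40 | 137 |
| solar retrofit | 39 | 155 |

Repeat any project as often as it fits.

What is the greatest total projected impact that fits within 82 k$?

By projected impact per k$: street-tree planting 5.57, food-bank expansion 4.58, flood-sensor network 4.38, literacy program 4.09 lead.
Taking the top-ratio projects first gives 2×street-tree planting for 334 (60 k$).
Dropping street-tree planting frees 30 k$; slotting in 2×food-bank expansion (52 k$) lifts the total to 405 at 82 k$.
Nothing else within 82 k$ beats 405.

405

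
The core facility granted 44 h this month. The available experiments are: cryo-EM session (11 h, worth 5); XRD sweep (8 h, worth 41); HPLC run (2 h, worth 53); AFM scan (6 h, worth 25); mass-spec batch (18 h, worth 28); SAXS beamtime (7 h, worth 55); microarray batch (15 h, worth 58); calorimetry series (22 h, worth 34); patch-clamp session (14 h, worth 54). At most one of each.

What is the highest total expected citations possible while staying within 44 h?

Ranking by ratio (expected citations/h): HPLC run 26.50, SAXS beamtime 7.86, XRD sweep 5.12.
A density-first pass picks XRD sweep + HPLC run + AFM scan + SAXS beamtime + microarray batch — 232 at 38 h.
Dropping XRD sweep frees 8 h; slotting in patch-clamp session (14 h) lifts the total to 245 at 44 h.
Runner-up XRD sweep + HPLC run + AFM scan + SAXS beamtime + microarray batch tops out at 232.

245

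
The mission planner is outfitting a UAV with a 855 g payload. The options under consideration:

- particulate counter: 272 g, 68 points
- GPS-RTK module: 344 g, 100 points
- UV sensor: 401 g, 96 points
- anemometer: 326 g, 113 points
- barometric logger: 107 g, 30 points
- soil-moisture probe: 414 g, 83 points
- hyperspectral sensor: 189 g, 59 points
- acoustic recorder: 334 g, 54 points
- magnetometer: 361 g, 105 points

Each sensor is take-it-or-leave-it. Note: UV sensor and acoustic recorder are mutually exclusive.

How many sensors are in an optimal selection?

Optimal total is 248.
anemometer + barometric logger + magnetometer hits 248 at 794 g.
All optima have 3 sensors.

3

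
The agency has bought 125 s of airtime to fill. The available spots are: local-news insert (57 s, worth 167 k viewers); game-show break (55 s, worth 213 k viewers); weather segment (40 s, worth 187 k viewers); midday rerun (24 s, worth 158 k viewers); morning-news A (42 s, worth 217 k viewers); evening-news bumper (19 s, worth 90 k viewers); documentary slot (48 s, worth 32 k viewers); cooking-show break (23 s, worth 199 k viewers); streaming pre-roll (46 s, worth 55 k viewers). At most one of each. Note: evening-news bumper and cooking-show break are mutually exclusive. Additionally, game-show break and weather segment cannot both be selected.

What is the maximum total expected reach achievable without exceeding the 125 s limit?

652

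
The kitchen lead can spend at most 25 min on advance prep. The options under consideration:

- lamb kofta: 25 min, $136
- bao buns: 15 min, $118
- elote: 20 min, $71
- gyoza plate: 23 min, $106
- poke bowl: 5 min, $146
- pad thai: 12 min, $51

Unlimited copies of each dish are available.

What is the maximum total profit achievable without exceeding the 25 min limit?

5×poke bowl uses 25 of the 25 min and totals 730.

730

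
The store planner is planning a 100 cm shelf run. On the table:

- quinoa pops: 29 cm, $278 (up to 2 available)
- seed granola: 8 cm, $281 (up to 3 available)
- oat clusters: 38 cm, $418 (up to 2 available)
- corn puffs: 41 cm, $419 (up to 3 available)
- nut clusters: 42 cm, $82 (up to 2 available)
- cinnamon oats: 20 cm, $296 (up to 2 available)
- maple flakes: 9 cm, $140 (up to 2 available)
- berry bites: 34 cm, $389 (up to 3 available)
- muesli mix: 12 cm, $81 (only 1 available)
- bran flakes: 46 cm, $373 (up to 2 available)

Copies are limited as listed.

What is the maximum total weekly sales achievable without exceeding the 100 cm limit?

Taking the top-ratio products first gives 3×seed granola + 2×cinnamon oats + 2×maple flakes + muesli mix for 1796 (94 cm).
The 32 cm tied up in cinnamon oats and muesli mix is better spent on oat clusters — total rises to 1837 (100 cm).
No other feasible combination exceeds 1837.

1837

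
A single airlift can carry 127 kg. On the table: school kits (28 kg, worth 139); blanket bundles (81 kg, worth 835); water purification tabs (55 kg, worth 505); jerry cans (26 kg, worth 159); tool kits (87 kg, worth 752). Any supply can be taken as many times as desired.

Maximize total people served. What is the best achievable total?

1010

Taking the top-ratio supplies first gives blanket bundles + jerry cans for 994 (107 kg).
The 107 kg tied up in blanket bundles and jerry cans is better spent on 2×water purification tabs — total rises to 1010 (110 kg).
Every other selection either busts 127 kg or fails to beat 1010.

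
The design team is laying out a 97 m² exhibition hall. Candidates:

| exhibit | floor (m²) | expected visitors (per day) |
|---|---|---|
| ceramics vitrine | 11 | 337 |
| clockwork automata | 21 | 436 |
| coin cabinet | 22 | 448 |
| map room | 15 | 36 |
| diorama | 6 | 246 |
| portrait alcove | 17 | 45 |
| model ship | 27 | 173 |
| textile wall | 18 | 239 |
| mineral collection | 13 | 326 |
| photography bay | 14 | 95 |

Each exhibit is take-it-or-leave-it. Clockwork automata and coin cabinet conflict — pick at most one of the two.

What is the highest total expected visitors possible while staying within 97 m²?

1769

Ceramics vitrine + coin cabinet + diorama + model ship + textile wall + mineral collection uses 97 of the 97 m² and totals 1769.
The closest alternative, ceramics vitrine + clockwork automata + diorama + model ship + textile wall + mineral collection, reaches only 1757.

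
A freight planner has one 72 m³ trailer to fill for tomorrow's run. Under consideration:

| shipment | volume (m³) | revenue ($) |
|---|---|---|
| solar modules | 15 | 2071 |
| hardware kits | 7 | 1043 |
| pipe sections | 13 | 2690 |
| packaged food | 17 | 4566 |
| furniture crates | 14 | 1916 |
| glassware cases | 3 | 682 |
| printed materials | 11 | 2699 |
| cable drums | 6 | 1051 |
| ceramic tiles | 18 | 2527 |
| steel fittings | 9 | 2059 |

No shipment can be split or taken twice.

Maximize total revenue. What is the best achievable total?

Filling by ratio: hardware kits + pipe sections + packaged food + glassware cases + printed materials + cable drums + steel fittings for 14790, with 6 m³ left unused.
Replace hardware kits and cable drums with ceramic tiles: the trade gains 433 net, giving 15223 at 71 m³.

15223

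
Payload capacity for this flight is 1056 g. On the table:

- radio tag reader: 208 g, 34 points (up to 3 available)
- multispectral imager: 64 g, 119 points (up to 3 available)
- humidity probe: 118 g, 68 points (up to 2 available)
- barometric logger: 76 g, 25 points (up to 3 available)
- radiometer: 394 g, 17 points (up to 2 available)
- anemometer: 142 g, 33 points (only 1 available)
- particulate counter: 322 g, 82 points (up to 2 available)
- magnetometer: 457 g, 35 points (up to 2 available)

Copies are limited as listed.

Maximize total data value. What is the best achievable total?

658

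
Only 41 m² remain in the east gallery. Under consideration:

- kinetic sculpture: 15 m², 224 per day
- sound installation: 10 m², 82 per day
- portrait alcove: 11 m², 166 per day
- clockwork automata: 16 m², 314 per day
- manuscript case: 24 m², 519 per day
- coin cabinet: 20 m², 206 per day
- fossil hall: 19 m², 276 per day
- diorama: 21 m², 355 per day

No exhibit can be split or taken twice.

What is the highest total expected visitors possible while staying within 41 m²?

833

Best packing: clockwork automata + manuscript case — 40 m², 833 total.
The closest alternative, kinetic sculpture + manuscript case, reaches only 743.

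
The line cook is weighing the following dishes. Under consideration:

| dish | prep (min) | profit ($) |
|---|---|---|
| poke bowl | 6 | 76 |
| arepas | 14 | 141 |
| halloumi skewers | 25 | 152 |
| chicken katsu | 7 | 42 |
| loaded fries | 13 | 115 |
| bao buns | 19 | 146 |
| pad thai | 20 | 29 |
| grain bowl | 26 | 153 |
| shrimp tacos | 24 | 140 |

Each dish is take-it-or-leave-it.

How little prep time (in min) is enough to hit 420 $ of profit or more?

52

Need the lightest bundle worth ≥ 420.
poke bowl + arepas + loaded fries + bao buns: 478 profit at 52 min.
Below 52 min the best achievable stays under 420.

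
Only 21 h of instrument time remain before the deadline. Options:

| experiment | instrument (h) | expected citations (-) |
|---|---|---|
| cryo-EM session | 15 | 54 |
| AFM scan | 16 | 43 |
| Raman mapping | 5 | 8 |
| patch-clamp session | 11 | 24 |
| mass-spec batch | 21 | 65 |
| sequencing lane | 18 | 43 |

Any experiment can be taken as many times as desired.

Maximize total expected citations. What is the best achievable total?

Density check — cryo-EM session 3.60, mass-spec batch 3.10, AFM scan 2.69 are the best per h.
Filling by ratio: cryo-EM session + Raman mapping for 62, with 1 h left unused.
The 20 h tied up in cryo-EM session and Raman mapping is better spent on mass-spec batch — total rises to 65 (21 h).
Nothing else within 21 h beats 65.

65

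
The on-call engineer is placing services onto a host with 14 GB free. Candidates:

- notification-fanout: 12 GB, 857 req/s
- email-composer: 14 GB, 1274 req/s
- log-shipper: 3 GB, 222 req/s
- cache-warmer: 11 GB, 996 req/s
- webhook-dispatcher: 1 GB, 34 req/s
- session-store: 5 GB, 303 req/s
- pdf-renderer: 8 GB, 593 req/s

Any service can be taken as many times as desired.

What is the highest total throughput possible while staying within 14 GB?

1274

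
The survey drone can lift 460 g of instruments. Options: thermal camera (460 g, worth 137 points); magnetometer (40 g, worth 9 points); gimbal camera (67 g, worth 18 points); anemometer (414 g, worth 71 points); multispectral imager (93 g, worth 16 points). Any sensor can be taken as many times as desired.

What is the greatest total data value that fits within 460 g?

Taking thermal camera: 460 g used, 137 in data value.
Every other selection either busts 460 g or fails to beat 137.

137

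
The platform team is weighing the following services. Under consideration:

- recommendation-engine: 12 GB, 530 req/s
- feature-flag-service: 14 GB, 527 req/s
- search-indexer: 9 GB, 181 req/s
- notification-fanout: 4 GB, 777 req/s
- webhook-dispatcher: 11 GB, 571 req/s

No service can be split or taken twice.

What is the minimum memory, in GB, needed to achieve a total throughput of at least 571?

4

Look for the lowest-memory combination reaching 571.
notification-fanout: 777 throughput at 4 GB.
Below 4 GB the best achievable stays under 571.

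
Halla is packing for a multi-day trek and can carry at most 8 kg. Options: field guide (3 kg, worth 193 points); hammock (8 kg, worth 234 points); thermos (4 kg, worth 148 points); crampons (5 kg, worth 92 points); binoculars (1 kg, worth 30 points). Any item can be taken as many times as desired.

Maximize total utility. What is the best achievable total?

446

Density check — field guide 64.33, thermos 37.00, binoculars 30.00 are the best per kg.
2×field guide + 2×binoculars uses 8 of the 8 kg and totals 446.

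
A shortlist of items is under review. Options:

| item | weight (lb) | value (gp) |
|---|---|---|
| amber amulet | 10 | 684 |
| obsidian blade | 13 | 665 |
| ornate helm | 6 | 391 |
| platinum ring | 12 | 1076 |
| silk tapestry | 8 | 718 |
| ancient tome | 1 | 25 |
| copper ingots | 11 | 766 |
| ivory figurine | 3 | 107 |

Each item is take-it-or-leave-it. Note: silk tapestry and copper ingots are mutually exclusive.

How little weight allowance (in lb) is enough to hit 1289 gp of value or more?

Look for the lowest-weight combination reaching 1289.
ornate helm + platinum ring: 1467 value at 18 lb.
Below 18 lb the best achievable stays under 1289.

18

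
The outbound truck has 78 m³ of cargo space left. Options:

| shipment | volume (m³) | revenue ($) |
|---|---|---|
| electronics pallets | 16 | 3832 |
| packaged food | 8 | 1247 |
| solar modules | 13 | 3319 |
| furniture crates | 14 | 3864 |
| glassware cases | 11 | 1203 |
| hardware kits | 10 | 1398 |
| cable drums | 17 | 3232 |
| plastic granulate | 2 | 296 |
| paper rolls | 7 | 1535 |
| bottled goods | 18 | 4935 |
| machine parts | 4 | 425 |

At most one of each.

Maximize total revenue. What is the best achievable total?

Taking the top-ratio shipments first gives electronics pallets + packaged food + solar modules + furniture crates + plastic granulate + paper rolls + bottled goods for 19028 (78 m³).
The 17 m³ tied up in packaged food and plastic granulate and paper rolls is better spent on cable drums — total rises to 19182 (78 m³).

19182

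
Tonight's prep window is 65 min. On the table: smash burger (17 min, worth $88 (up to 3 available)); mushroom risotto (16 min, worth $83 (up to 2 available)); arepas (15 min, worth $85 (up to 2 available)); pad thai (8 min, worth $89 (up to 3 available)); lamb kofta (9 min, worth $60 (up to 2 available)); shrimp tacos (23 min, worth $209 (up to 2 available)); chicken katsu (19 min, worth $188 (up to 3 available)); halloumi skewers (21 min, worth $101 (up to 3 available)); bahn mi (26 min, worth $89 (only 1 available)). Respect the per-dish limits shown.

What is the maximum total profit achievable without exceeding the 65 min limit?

653

Filling by ratio: 3×pad thai + 2×chicken katsu for 643, with 3 min left unused.
Dropping 2×pad thai frees 16 min; slotting in chicken katsu (19 min) lifts the total to 653 at 65 min.
No other feasible combination exceeds 653.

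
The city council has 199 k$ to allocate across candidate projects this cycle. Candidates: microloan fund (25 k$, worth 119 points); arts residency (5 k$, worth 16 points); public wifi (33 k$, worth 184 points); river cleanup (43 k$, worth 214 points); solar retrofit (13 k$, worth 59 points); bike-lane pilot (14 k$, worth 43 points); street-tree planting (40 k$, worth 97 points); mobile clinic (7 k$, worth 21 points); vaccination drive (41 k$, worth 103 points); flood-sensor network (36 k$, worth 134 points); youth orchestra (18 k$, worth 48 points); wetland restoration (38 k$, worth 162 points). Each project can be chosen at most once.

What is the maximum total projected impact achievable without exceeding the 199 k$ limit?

893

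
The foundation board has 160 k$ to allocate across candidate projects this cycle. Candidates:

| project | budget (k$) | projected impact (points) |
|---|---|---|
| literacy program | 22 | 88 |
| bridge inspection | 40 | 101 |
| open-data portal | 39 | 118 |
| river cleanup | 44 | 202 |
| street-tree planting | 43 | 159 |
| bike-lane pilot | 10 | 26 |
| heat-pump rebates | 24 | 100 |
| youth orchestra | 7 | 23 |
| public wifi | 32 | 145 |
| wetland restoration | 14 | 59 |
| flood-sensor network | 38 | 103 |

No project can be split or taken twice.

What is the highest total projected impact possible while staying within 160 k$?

665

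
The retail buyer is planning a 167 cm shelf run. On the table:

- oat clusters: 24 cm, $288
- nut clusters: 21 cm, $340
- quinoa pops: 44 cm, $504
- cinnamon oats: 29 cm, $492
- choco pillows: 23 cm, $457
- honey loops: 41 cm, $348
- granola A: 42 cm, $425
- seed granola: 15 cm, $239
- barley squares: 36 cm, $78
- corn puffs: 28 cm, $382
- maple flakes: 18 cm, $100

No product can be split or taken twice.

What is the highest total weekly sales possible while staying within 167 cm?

2414

By weekly sales per cm: choco pillows 19.87, cinnamon oats 16.97, nut clusters 16.19 lead.
Filling by ratio: oat clusters + nut clusters + cinnamon oats + choco pillows + seed granola + corn puffs + maple flakes for 2298, with 9 cm left unused.
Replace oat clusters and maple flakes with quinoa pops: the trade gains 116 net, giving 2414 at 160 cm.
The closest alternative, oat clusters + nut clusters + cinnamon oats + choco pillows + granola A + corn puffs, reaches only 2384.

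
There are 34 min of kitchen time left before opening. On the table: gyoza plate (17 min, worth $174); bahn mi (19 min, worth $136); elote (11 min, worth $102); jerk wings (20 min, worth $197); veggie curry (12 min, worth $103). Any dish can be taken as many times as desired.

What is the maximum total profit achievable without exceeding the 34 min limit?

The ratio ordering already packs tightly: 2×gyoza plate, 34 min, 348.
Nothing else within 34 min beats 348.

348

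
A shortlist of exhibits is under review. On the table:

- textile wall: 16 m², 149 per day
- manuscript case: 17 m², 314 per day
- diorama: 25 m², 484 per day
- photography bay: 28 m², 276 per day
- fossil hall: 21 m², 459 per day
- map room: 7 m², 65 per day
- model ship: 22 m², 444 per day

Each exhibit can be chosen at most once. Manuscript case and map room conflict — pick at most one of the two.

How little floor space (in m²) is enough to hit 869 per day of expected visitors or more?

Minimise m² subject to total expected visitors ≥ 869.
Taking fossil hall + model ship gives 903 (≥ 869) for 43 m².
No combination under 43 m² hits 869.

43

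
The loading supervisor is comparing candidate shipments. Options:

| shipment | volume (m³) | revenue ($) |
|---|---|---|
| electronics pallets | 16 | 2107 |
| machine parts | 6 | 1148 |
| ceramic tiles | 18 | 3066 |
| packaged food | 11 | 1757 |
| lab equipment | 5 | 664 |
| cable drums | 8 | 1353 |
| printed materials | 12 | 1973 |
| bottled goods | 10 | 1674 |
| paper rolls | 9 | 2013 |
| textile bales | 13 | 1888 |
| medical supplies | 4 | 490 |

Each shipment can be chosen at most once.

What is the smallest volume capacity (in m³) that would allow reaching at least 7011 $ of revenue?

39

Need the lightest bundle worth ≥ 7011.
ceramic tiles + printed materials + paper rolls reaches 7052 using 39 m³.
Below 39 m³ the best achievable stays under 7011.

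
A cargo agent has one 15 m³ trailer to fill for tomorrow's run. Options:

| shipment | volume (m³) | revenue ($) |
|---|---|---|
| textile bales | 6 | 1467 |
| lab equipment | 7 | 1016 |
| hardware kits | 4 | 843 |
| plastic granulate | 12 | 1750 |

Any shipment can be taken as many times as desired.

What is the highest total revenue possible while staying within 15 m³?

3153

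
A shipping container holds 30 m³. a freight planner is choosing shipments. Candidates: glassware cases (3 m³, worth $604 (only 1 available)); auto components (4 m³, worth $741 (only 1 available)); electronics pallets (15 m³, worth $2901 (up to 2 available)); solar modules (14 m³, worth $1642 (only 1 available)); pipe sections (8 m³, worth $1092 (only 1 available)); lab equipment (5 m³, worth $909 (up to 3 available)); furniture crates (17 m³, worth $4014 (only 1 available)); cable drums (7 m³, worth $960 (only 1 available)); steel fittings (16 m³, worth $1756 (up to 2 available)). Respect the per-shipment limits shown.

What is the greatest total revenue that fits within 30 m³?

The ratio heuristic lands on glassware cases + auto components + lab equipment + furniture crates (6268) but leaves 1 m³ idle.
Dropping auto components frees 4 m³; slotting in lab equipment (5 m³) lifts the total to 6436 at 30 m³.

6436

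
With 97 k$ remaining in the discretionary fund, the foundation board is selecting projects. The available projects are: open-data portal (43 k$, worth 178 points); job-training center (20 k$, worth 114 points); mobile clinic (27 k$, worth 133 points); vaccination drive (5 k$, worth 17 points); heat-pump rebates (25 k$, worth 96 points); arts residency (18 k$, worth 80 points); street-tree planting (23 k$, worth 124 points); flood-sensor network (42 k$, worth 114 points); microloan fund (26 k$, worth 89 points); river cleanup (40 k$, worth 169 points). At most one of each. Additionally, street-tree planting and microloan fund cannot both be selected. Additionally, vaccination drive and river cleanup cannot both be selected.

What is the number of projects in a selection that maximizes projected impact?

5

Best achievable projected impact is 468.
One optimal bundle: job-training center + mobile clinic + vaccination drive + arts residency + street-tree planting (93 k$).
All optima have 5 projects.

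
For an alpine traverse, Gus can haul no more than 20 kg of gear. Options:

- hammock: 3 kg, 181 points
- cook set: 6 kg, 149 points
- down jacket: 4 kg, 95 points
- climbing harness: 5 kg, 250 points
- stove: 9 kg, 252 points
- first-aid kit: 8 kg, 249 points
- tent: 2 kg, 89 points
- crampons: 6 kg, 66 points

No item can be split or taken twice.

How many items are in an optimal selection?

The maximum utility within 20 kg is 775.
hammock + down jacket + climbing harness + first-aid kit hits 775 at 20 kg.
Any selection reaching 775 contains exactly 4 items.

4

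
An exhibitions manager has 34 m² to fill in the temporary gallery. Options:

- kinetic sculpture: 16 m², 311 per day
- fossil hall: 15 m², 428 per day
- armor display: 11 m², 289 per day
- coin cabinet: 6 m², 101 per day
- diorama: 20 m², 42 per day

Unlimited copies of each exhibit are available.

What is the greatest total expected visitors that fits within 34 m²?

867

The ratio heuristic lands on 2×fossil hall (856) but leaves 4 m² idle.
Dropping 2×fossil hall frees 30 m²; slotting in 3×armor display (33 m²) lifts the total to 867 at 33 m².
Nothing else within 34 m² beats 867.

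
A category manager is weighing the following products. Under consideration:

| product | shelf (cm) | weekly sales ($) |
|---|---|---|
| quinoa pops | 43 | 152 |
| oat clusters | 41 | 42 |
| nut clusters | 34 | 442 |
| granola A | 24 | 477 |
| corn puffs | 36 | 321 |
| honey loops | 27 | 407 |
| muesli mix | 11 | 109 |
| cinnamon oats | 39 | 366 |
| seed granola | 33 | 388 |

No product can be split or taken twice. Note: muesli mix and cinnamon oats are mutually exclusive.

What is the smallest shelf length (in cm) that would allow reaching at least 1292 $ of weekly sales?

Need the lightest bundle worth ≥ 1292.
nut clusters + granola A + honey loops reaches 1326 using 85 cm.
Below 85 cm the best achievable stays under 1292.

85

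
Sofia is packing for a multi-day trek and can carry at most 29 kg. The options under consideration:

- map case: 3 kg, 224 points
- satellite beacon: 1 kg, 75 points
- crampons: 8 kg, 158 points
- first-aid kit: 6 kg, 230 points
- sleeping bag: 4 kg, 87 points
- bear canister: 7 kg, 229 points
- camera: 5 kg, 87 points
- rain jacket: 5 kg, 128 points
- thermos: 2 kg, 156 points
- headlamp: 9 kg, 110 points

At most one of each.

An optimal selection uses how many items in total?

The maximum utility within 29 kg is 1129.
For example map case + satellite beacon + first-aid kit + sleeping bag + bear canister + rain jacket + thermos achieves it, using 28 kg.
All optima have 7 items.

7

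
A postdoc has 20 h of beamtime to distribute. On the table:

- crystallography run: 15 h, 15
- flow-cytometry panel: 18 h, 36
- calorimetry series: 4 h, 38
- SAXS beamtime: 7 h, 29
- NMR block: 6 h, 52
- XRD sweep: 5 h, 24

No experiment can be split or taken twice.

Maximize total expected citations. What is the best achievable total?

119

By expected citations per h: calorimetry series 9.50, NMR block 8.67, XRD sweep 4.80 lead.
A density-first pass picks calorimetry series + NMR block + XRD sweep — 114 at 15 h.
Replace XRD sweep with SAXS beamtime: the trade gains 5 net, giving 119 at 17 h.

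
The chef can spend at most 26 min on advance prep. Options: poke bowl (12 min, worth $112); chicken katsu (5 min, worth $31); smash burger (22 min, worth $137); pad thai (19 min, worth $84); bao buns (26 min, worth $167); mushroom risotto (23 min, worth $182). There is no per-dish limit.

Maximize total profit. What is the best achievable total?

224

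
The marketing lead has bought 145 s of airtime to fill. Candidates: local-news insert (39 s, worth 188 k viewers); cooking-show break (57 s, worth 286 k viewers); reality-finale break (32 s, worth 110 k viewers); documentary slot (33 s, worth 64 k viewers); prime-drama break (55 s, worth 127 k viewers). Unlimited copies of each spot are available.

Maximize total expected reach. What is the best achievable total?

Taking the top-ratio spots first gives 2×cooking-show break for 572 (114 s).
Replace cooking-show break with 2×local-news insert: the trade gains 90 net, giving 662 at 135 s.
Nothing else within 145 s beats 662.

662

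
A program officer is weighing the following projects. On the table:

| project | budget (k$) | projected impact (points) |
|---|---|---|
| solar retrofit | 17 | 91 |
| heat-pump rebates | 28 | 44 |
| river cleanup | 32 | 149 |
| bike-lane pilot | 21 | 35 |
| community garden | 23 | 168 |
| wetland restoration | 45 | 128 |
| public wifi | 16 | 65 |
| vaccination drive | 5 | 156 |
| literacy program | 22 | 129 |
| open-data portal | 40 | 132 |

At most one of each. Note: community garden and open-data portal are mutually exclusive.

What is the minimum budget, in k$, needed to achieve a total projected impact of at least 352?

Minimise k$ subject to total projected impact ≥ 352.
community garden + public wifi + vaccination drive reaches 389 using 44 k$.
Below 44 k$ the best achievable stays under 352.

44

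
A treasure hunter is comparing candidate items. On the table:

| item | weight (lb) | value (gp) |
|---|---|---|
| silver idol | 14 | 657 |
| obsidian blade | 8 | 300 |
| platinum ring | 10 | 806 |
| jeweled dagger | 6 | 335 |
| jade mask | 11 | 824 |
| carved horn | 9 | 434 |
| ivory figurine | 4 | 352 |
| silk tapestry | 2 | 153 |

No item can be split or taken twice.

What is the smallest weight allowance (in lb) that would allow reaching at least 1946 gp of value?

25

Minimise lb subject to total value ≥ 1946.
Taking platinum ring + jade mask + ivory figurine gives 1982 (≥ 1946) for 25 lb.
No combination under 25 lb hits 1946.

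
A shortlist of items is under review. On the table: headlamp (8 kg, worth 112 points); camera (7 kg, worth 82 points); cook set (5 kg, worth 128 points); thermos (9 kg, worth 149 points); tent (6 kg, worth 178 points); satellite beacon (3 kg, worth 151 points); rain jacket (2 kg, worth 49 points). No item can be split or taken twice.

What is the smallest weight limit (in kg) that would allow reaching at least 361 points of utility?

11

Look for the lowest-weight combination reaching 361.
Taking tent + satellite beacon + rain jacket gives 378 (≥ 361) for 11 kg.
Below 11 kg the best achievable stays under 361.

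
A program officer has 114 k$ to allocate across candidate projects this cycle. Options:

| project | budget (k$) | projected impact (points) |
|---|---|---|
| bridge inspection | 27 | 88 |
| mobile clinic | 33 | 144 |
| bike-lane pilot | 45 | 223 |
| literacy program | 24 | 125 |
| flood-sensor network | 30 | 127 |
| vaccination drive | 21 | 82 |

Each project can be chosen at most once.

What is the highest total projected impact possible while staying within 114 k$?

Filling by ratio: mobile clinic + bike-lane pilot + literacy program for 492, with 12 k$ left unused.
Replace literacy program with flood-sensor network: the trade gains 2 net, giving 494 at 108 k$.
Runner-up mobile clinic + bike-lane pilot + literacy program tops out at 492.

494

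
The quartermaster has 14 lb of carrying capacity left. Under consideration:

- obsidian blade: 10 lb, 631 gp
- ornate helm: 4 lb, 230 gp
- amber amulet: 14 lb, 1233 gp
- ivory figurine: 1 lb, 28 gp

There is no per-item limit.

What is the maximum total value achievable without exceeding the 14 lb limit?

1233

Ranking by ratio (value/lb): amber amulet 88.07, obsidian blade 63.10, ornate helm 57.50, ivory figurine 28.00.
Taking amber amulet: 14 lb used, 1233 in value.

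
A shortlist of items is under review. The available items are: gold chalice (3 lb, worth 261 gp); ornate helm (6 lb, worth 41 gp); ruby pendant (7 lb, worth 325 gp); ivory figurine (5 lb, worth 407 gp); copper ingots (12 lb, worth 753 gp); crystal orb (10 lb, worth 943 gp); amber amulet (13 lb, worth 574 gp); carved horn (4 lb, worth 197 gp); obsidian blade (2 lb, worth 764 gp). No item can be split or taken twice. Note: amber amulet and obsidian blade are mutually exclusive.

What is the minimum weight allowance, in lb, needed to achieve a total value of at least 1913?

15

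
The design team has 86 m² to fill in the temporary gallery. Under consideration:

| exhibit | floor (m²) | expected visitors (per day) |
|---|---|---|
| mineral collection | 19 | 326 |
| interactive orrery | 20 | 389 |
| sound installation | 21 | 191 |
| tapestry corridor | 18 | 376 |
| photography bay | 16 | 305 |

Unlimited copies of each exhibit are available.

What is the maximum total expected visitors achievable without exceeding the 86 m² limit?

1738

Taking the top-ratio exhibits first gives 4×tapestry corridor for 1504 (72 m²).
The 18 m² tied up in tapestry corridor is better spent on 2×photography bay — total rises to 1738 (86 m²).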